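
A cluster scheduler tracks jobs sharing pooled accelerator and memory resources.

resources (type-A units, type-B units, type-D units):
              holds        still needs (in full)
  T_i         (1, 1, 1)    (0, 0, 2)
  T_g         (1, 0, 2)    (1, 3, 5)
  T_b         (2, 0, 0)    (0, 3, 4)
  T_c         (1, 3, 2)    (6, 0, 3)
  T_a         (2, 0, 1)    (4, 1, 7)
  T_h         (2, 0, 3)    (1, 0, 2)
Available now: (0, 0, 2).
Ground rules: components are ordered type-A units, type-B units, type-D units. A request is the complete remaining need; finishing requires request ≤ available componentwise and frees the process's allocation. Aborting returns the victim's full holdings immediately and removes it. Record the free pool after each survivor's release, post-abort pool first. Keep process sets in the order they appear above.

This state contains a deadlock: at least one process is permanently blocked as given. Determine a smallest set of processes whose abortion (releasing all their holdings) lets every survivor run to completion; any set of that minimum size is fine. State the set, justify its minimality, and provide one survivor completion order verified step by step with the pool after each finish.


Minimum abort set: T_c.
Key observation: T_b was stuck for good until T_c gave back (1, 3, 2); in the order shown it finishes at step 1.
No smaller set exists: with zero aborts the deadlock remains.
One survivor order: T_b, T_h, T_a, T_g, T_i. Step-by-step check (post-abort pool first):
  pool = (1, 3, 4)
  run T_b (needs (0, 3, 4), free (1, 3, 4)); after release of (2, 0, 0) the pool is (3, 3, 4)
  run T_h (needs (1, 0, 2), free (3, 3, 4)); after release of (2, 0, 3) the pool is (5, 3, 7)
  run T_a (needs (4, 1, 7), free (5, 3, 7)); after release of (2, 0, 1) the pool is (7, 3, 8)
  run T_g (needs (1, 3, 5), free (7, 3, 8)); after release of (1, 0, 2) the pool is (8, 3, 10)
  run T_i (needs (0, 0, 2), free (8, 3, 10)); after release of (1, 1, 1) the pool is (9, 4, 11)


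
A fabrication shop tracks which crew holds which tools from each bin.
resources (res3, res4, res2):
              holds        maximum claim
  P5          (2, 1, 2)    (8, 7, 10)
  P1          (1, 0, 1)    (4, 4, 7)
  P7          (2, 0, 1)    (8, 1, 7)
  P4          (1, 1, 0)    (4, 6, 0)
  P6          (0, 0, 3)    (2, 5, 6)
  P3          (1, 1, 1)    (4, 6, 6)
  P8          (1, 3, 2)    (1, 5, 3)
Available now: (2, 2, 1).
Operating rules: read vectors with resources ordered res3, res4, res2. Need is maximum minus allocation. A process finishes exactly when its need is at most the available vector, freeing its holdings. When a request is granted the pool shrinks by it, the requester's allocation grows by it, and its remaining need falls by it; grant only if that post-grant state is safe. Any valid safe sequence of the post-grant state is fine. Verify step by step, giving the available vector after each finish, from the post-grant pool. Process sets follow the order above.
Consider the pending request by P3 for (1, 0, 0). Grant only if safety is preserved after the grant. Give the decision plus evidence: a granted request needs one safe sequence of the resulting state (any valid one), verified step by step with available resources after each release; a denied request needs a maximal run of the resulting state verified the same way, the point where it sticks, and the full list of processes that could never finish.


GRANT. The post-grant state is safe; one safe sequence: P8, P6, P3, P4, P1, P5, P7.
Key observation: after the grant the pool drops to (1, 2, 1), which still lets P8 finish first and unwind the rest.
Verifying the post-grant state step by step:
  pool = (1, 2, 1)
  P8 needs (0, 2, 1) <= (1, 2, 1) -> finishes; pool += (1, 3, 2) = (2, 5, 3)
  P6 needs (2, 5, 3) <= (2, 5, 3) -> finishes; pool += (0, 0, 3) = (2, 5, 6)
  P3 needs (2, 5, 5) <= (2, 5, 6) -> finishes; pool += (2, 1, 1) = (4, 6, 7)
  P4 needs (3, 5, 0) <= (4, 6, 7) -> finishes; pool += (1, 1, 0) = (5, 7, 7)
  P1 needs (3, 4, 6) <= (5, 7, 7) -> finishes; pool += (1, 0, 1) = (6, 7, 8)
  P5 needs (6, 6, 8) <= (6, 7, 8) -> finishes; pool += (2, 1, 2) = (8, 8, 10)
  P7 needs (6, 1, 6) <= (8, 8, 10) -> finishes; pool += (2, 0, 1) = (10, 8, 11)


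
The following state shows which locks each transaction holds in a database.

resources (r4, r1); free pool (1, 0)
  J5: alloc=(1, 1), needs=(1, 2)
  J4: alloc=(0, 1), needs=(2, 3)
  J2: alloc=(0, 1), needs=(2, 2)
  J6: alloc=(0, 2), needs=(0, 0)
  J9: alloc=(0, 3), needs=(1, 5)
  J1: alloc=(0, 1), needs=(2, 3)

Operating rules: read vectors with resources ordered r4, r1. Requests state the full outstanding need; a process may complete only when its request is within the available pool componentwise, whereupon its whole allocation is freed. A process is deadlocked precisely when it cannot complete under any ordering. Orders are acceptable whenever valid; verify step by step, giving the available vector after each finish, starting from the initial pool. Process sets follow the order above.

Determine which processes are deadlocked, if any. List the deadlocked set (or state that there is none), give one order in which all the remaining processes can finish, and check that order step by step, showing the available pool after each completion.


The deadlocked set is empty.
Key observation: J6 leads a chain of completions in which each release enables another process.
The rest can finish in the order J6, J5, J2, J1, J9, J4. Verifying each step:
  pool = (1, 0)
  run J6 (needs (0, 0), free (1, 0)); after release of (0, 2) the pool is (1, 2)
  run J5 (needs (1, 2), free (1, 2)); after release of (1, 1) the pool is (2, 3)
  run J2 (needs (2, 2), free (2, 3)); after release of (0, 1) the pool is (2, 4)
  run J1 (needs (2, 3), free (2, 4)); after release of (0, 1) the pool is (2, 5)
  run J9 (needs (1, 5), free (2, 5)); after release of (0, 3) the pool is (2, 8)
  run J4 (needs (2, 3), free (2, 8)); after release of (0, 1) the pool is (2, 9)


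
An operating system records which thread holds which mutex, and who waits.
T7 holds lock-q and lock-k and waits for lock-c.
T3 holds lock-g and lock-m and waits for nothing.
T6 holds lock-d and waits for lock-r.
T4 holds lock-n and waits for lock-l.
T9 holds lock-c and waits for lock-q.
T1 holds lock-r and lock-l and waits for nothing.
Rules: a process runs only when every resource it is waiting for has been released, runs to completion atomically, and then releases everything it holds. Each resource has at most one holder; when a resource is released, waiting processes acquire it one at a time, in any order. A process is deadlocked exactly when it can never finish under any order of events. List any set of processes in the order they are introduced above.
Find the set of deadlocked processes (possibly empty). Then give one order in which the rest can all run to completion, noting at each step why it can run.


Deadlocked: T7 and T9.
Key observation: the waits loop around T7 -> T9 -> T7 with no way out; no other process is dragged down with it.
A valid finishing order for the others: T3, T1, T6, T4.
Verifying each step:
  T3 waits on nothing -> runs at once and releases lock-g and lock-m
  T1 waits on nothing -> runs at once and releases lock-r and lock-l
  T6 waits on lock-r — all released -> runs and releases lock-d
  T4 waits on lock-l — all released -> runs and releases lock-n


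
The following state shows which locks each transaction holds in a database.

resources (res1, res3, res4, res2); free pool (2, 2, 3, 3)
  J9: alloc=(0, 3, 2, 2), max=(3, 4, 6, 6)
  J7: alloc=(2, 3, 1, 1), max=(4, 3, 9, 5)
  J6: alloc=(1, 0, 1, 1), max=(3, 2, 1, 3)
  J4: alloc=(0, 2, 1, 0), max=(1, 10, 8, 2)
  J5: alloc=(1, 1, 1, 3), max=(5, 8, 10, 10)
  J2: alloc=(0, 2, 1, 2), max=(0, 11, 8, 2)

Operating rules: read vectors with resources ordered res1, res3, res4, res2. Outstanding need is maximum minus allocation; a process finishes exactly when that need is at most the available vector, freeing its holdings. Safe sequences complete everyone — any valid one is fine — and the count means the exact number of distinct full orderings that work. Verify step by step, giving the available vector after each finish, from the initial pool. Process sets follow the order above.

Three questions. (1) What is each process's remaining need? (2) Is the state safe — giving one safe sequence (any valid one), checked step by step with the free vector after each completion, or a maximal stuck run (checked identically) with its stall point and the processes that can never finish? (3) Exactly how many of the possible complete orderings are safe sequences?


(1) Need matrix, components ordered res1, res3, res4, res2:
  J9: (3, 1, 4, 4)
  J7: (2, 0, 8, 4)
  J6: (2, 2, 0, 2)
  J4: (1, 8, 7, 2)
  J5: (4, 7, 9, 7)
  J2: (0, 9, 7, 0)
(2) UNSAFE.
Key observation: no order helps: past J6, J9, the free pool tops out at (3, 5, 6, 6), below what each blocked process needs in res4.
The run J6, J9 cannot be extended any further. Verifying each step:
  pool = (2, 2, 3, 3)
  J6 needs (2, 2, 0, 2) <= (2, 2, 3, 3) -> finishes; pool += (1, 0, 1, 1) = (3, 2, 4, 4)
  J9 needs (3, 1, 4, 4) <= (3, 2, 4, 4) -> finishes; pool += (0, 3, 2, 2) = (3, 5, 6, 6)
  J7 cannot run: need (2, 0, 8, 4) vs free (3, 5, 6, 6) (insufficient res4)
  J4 cannot run: need (1, 8, 7, 2) vs free (3, 5, 6, 6) (insufficient res3 and res4)
  J5 cannot run: need (4, 7, 9, 7) vs free (3, 5, 6, 6) (insufficient res1, res3, res4 and res2)
  J2 cannot run: need (0, 9, 7, 0) vs free (3, 5, 6, 6) (insufficient res3 and res4)
Permanently blocked: J7, J4, J5 and J2.
(3) Exactly 0 of the possible complete orderings are safe sequences.


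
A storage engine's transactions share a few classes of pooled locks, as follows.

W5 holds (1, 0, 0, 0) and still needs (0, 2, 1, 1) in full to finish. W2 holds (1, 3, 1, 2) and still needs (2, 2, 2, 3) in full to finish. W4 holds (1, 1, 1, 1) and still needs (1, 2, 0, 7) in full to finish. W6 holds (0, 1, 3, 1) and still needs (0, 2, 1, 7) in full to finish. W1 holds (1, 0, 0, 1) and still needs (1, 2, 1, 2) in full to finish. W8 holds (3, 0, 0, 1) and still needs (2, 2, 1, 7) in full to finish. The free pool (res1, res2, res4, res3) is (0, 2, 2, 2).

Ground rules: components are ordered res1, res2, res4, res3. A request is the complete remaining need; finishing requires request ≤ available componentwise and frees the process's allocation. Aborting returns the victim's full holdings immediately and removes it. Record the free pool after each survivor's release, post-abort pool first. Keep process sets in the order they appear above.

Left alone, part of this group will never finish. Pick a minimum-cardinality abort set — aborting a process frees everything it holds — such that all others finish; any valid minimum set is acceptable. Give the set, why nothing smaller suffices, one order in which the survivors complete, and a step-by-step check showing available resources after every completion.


Abort W6 and W8.
Key observation: the returned (3, 1, 3, 2) from W6 and W8 is what brings W4 — unrunnable before, under any order — into play at step 4.
No one abort is enough; case by case: W5 alone leaves W4 blocked (short on res3); W2 alone leaves W4 blocked (short on res3); W4 alone leaves W6 blocked (short on res3); W6 alone leaves W4 blocked (short on res3); W1 alone leaves W4 blocked (short on res3); W8 alone leaves W4 blocked (short on res3).
One survivor order: W5, W1, W2, W4. Verifying each step (post-abort pool first):
  pool = (3, 3, 5, 4)
  W5 needs (0, 2, 1, 1) <= (3, 3, 5, 4) -> finishes; pool += (1, 0, 0, 0) = (4, 3, 5, 4)
  W1 needs (1, 2, 1, 2) <= (4, 3, 5, 4) -> finishes; pool += (1, 0, 0, 1) = (5, 3, 5, 5)
  W2 needs (2, 2, 2, 3) <= (5, 3, 5, 5) -> finishes; pool += (1, 3, 1, 2) = (6, 6, 6, 7)
  W4 needs (1, 2, 0, 7) <= (6, 6, 6, 7) -> finishes; pool += (1, 1, 1, 1) = (7, 7, 7, 8)


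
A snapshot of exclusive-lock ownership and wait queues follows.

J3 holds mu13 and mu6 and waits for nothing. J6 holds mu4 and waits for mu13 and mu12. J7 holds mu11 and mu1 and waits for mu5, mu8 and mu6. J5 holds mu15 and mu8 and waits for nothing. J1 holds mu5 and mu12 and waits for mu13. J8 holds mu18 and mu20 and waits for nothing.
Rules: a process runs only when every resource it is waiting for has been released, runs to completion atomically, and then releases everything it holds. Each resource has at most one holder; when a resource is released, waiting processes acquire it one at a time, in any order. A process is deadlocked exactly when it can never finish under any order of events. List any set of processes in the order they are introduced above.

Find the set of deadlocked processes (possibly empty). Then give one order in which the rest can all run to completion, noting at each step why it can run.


No process is deadlocked.
Key observation: although several processes wait, no cycle exists — each chain bottoms out at a free runner.
One completion order for the rest: J3, J1, J8, J6, J5, J7.
Verifying each step:
  J3: no waits; runs immediately, freeing mu13 and mu6
  J1: everything it awaited (mu13) is free; runs, freeing mu5 and mu12
  J8: no waits; runs immediately, freeing mu18 and mu20
  J6: everything it awaited (mu13 and mu12) is free; runs, freeing mu4
  J5: no waits; runs immediately, freeing mu15 and mu8
  J7: everything it awaited (mu5, mu8 and mu6) is free; runs, freeing mu11 and mu1


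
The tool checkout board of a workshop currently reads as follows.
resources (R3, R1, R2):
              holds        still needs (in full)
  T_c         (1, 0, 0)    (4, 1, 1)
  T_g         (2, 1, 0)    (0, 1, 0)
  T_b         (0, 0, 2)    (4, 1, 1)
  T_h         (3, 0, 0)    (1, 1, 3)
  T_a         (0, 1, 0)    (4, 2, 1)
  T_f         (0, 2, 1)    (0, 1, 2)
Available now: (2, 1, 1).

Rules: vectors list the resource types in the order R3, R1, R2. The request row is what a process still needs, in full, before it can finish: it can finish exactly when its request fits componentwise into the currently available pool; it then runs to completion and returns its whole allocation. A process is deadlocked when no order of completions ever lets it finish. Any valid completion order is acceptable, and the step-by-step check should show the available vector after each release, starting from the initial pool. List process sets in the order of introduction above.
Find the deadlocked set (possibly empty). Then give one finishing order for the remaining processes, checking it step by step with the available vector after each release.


Nothing here is deadlocked.
Key observation: beginning at T_g, releases accumulate fast enough that every process eventually fits.
A valid finishing order for the others: T_g, T_b, T_c, T_h, T_a, T_f. Walking it through:
  pool = (2, 1, 1)
  run T_g (needs (0, 1, 0), free (2, 1, 1)); after release of (2, 1, 0) the pool is (4, 2, 1)
  run T_b (needs (4, 1, 1), free (4, 2, 1)); after release of (0, 0, 2) the pool is (4, 2, 3)
  run T_c (needs (4, 1, 1), free (4, 2, 3)); after release of (1, 0, 0) the pool is (5, 2, 3)
  run T_h (needs (1, 1, 3), free (5, 2, 3)); after release of (3, 0, 0) the pool is (8, 2, 3)
  run T_a (needs (4, 2, 1), free (8, 2, 3)); after release of (0, 1, 0) the pool is (8, 3, 3)
  run T_f (needs (0, 1, 2), free (8, 3, 3)); after release of (0, 2, 1) the pool is (8, 5, 4)


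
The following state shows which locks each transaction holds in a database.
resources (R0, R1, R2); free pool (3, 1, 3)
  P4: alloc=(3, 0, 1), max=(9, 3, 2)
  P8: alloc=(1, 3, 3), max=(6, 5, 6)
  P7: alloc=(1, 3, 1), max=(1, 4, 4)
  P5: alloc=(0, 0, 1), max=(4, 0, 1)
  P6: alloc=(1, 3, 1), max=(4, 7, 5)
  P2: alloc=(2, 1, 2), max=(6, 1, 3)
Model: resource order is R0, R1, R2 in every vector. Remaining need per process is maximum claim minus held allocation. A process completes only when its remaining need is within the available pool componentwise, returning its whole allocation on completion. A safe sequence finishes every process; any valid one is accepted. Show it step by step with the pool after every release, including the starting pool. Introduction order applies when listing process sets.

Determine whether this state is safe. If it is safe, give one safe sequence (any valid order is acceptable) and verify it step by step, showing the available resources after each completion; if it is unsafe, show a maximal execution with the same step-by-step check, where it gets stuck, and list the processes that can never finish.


SAFE. One safe sequence: P7, P6, P5, P2, P8, P4.
Key observation: the order's first zero-slack moment is P7 ((0, 1, 3) needed, (3, 1, 3) free — a requested resource with nothing to spare).
Step-by-step check:
  pool = (3, 1, 3)
  P7 needs (0, 1, 3) <= (3, 1, 3) -> finishes; pool += (1, 3, 1) = (4, 4, 4)
  P6 needs (3, 4, 4) <= (4, 4, 4) -> finishes; pool += (1, 3, 1) = (5, 7, 5)
  P5 needs (4, 0, 0) <= (5, 7, 5) -> finishes; pool += (0, 0, 1) = (5, 7, 6)
  P2 needs (4, 0, 1) <= (5, 7, 6) -> finishes; pool += (2, 1, 2) = (7, 8, 8)
  P8 needs (5, 2, 3) <= (7, 8, 8) -> finishes; pool += (1, 3, 3) = (8, 11, 11)
  P4 needs (6, 3, 1) <= (8, 11, 11) -> finishes; pool += (3, 0, 1) = (11, 11, 12)


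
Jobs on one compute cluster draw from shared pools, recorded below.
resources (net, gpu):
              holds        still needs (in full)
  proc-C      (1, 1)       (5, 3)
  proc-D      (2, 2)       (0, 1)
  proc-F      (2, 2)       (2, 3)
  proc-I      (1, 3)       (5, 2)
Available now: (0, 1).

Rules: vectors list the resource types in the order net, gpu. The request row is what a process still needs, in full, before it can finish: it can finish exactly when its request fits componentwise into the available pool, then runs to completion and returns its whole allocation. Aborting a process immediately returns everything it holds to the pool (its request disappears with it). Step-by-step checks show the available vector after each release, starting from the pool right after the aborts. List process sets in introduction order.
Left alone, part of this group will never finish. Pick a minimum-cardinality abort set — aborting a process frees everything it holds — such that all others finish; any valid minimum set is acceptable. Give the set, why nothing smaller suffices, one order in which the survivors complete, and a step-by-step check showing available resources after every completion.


The answer: abort proc-I.
Key observation: proc-C could never have finished before the abort; with (1, 3) returned by proc-I, it fits at step 3.
Why nothing smaller works: aborting no one leaves the state deadlocked as given.
Survivors finish in the order: proc-D, proc-F, proc-C. Walking it through (pool after the aborts first):
  pool = (1, 4)
  run proc-D (needs (0, 1), free (1, 4)); after release of (2, 2) the pool is (3, 6)
  run proc-F (needs (2, 3), free (3, 6)); after release of (2, 2) the pool is (5, 8)
  run proc-C (needs (5, 3), free (5, 8)); after release of (1, 1) the pool is (6, 9)


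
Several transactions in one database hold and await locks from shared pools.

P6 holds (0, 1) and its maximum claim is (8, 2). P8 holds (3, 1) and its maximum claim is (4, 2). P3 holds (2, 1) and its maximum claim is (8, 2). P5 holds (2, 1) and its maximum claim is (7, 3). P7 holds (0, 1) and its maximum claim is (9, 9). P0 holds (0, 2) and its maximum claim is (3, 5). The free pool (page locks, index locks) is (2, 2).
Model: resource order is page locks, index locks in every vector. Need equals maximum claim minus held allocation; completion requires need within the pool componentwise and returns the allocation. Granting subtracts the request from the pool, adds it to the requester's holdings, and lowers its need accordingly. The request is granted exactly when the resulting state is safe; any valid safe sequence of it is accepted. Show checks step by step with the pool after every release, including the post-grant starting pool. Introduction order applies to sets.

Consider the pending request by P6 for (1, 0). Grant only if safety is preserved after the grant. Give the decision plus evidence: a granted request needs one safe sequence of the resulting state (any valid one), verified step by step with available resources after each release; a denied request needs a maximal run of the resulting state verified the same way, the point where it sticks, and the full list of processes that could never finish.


DENY: after the grant no complete ordering would exist.
Key observation: the wall is page locks: completing P8, P0 brings the pool only to (4, 5), and all the rest need more.
On the post-grant state, P8, P0 is a maximal run — nothing extends it. Step-by-step check:
  pool = (1, 2)
  P8: need (1, 1) fits (1, 2); releases (3, 1), pool now (4, 3)
  P0: need (3, 3) fits (4, 3); releases (0, 2), pool now (4, 5)
  blocked: P6 wants (7, 1), pool (4, 5) — not enough page locks
  blocked: P3 wants (6, 1), pool (4, 5) — not enough page locks
  blocked: P5 wants (5, 2), pool (4, 5) — not enough page locks
  blocked: P7 wants (9, 8), pool (4, 5) — not enough page locks and index locks
Processes that could never finish after the grant: P6, P3, P5 and P7.


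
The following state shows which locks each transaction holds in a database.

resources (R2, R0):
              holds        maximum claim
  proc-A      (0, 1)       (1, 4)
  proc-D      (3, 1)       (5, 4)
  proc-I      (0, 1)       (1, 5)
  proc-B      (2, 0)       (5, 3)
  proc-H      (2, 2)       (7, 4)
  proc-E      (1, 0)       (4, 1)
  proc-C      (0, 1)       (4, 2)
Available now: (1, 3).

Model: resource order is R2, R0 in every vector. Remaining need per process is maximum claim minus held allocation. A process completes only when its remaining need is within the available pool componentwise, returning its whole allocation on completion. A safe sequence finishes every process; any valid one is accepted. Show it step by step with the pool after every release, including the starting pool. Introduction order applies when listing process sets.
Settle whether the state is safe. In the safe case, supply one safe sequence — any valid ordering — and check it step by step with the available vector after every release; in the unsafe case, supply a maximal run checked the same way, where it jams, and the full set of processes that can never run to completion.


UNSAFE — no complete ordering exists.
Key observation: R2 is the bottleneck — with proc-A, proc-I done the pool holds (1, 5), short of every remaining need.
A maximal execution: proc-A, proc-I — then nothing else fits. Check, step by step:
  pool = (1, 3)
  run proc-A (needs (1, 3), free (1, 3)); after release of (0, 1) the pool is (1, 4)
  run proc-I (needs (1, 4), free (1, 4)); after release of (0, 1) the pool is (1, 5)
  proc-D still needs (2, 3) but only (1, 5) is free — short on R2
  proc-B still needs (3, 3) but only (1, 5) is free — short on R2
  proc-H still needs (5, 2) but only (1, 5) is free — short on R2
  proc-E still needs (3, 1) but only (1, 5) is free — short on R2
  proc-C still needs (4, 1) but only (1, 5) is free — short on R2
Permanently blocked: proc-D, proc-B, proc-H, proc-E and proc-C.


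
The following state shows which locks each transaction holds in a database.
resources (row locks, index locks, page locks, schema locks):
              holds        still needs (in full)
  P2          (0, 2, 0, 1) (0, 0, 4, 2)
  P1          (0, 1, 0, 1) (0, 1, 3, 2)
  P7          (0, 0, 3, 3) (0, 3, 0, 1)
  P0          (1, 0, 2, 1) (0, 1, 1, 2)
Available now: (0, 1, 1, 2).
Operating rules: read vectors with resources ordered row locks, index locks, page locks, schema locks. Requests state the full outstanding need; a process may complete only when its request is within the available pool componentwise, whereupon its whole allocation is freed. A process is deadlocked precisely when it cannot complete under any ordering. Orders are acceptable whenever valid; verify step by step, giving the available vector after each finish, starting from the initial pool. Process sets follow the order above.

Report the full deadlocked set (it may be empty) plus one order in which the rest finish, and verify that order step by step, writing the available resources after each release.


The deadlocked set is P2 and P7.
Key observation: after P0, P1 the pool peaks at (1, 2, 3, 4), and each blocked process is short somewhere: P2 on page locks; P7 on index locks.
A valid finishing order for the others: P0, P1. Check, step by step:
  pool = (0, 1, 1, 2)
  P0 needs (0, 1, 1, 2) <= (0, 1, 1, 2) -> finishes; pool += (1, 0, 2, 1) = (1, 1, 3, 3)
  P1 needs (0, 1, 3, 2) <= (1, 1, 3, 3) -> finishes; pool += (0, 1, 0, 1) = (1, 2, 3, 4)
The blocked processes can never fit:
  blocked: P2 wants (0, 0, 4, 2), pool (1, 2, 3, 4) — not enough page locks
  blocked: P7 wants (0, 3, 0, 1), pool (1, 2, 3, 4) — not enough index locks


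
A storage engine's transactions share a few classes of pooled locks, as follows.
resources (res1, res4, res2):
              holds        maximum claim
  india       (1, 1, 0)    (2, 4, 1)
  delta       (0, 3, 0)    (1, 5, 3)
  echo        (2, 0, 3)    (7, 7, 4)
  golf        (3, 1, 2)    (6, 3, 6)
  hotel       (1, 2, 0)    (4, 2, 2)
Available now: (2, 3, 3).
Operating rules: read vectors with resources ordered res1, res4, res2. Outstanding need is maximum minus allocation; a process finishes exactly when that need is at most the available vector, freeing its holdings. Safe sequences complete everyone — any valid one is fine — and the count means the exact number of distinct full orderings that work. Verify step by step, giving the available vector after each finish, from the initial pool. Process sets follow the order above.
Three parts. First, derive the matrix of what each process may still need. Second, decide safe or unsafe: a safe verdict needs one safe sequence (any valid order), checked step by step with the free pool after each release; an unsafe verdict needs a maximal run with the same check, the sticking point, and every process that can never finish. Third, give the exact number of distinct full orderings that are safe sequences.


(1) Need matrix, components ordered res1, res4, res2:
  india: (1, 3, 1)
  delta: (1, 2, 3)
  echo: (5, 7, 1)
  golf: (3, 2, 4)
  hotel: (3, 0, 2)
(2) UNSAFE.
Key observation: after india, delta, hotel the pool peaks at (4, 9, 3), and each blocked process is short somewhere: echo on res1; golf on res2.
A maximal execution: india, delta, hotel — then nothing else fits. Verifying each step:
  pool = (2, 3, 3)
  run india (needs (1, 3, 1), free (2, 3, 3)); after release of (1, 1, 0) the pool is (3, 4, 3)
  run delta (needs (1, 2, 3), free (3, 4, 3)); after release of (0, 3, 0) the pool is (3, 7, 3)
  run hotel (needs (3, 0, 2), free (3, 7, 3)); after release of (1, 2, 0) the pool is (4, 9, 3)
  echo still needs (5, 7, 1) but only (4, 9, 3) is free — short on res1
  golf still needs (3, 2, 4) but only (4, 9, 3) is free — short on res2
Never able to finish: echo and golf.
(3) Precisely 0 of the possible complete orderings are safe sequences.


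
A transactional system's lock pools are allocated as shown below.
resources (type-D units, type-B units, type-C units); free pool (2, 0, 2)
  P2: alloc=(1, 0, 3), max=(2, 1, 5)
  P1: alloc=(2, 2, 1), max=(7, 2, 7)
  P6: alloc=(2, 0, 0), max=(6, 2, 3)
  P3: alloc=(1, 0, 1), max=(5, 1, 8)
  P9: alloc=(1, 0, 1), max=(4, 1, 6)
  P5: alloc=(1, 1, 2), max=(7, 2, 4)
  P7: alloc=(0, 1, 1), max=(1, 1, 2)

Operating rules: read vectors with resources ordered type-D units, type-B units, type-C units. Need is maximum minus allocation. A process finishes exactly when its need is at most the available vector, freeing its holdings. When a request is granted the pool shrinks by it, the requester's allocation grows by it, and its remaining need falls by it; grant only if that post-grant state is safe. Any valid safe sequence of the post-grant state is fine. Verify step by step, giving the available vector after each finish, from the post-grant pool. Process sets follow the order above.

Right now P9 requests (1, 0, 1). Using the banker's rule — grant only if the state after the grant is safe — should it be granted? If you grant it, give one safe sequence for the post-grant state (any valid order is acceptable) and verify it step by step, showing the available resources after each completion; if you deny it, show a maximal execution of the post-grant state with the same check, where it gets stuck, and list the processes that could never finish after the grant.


GRANT. The post-grant state is safe; one safe sequence: P7, P2, P9, P3, P1, P5, P6.
Key observation: after the grant the pool drops to (1, 0, 1), which still lets P7 finish first and unwind the rest.
Verifying the post-grant state step by step:
  pool = (1, 0, 1)
  run P7 (needs (1, 0, 1), free (1, 0, 1)); after release of (0, 1, 1) the pool is (1, 1, 2)
  run P2 (needs (1, 1, 2), free (1, 1, 2)); after release of (1, 0, 3) the pool is (2, 1, 5)
  run P9 (needs (2, 1, 4), free (2, 1, 5)); after release of (2, 0, 2) the pool is (4, 1, 7)
  run P3 (needs (4, 1, 7), free (4, 1, 7)); after release of (1, 0, 1) the pool is (5, 1, 8)
  run P1 (needs (5, 0, 6), free (5, 1, 8)); after release of (2, 2, 1) the pool is (7, 3, 9)
  run P5 (needs (6, 1, 2), free (7, 3, 9)); after release of (1, 1, 2) the pool is (8, 4, 11)
  run P6 (needs (4, 2, 3), free (8, 4, 11)); after release of (2, 0, 0) the pool is (10, 4, 11)


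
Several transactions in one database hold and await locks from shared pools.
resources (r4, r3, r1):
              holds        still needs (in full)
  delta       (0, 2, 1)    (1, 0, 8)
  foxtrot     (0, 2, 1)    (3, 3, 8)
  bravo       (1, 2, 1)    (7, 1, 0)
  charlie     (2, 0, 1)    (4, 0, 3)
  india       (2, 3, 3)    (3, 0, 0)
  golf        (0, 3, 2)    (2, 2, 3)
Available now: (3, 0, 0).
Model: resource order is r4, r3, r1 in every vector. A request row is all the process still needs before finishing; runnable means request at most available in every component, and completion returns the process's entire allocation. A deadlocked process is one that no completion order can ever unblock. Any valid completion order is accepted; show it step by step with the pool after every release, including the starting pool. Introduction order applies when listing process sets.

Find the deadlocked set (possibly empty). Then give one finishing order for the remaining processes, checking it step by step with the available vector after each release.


Deadlocked: delta and foxtrot.
Key observation: india, charlie, golf, bravo can finish, but then (8, 8, 7) is all there is, and the blocked group's r1 demands exceed it.
A valid finishing order for the others: india, charlie, golf, bravo. Check, step by step:
  pool = (3, 0, 0)
  india: need (3, 0, 0) fits (3, 0, 0); releases (2, 3, 3), pool now (5, 3, 3)
  charlie: need (4, 0, 3) fits (5, 3, 3); releases (2, 0, 1), pool now (7, 3, 4)
  golf: need (2, 2, 3) fits (7, 3, 4); releases (0, 3, 2), pool now (7, 6, 6)
  bravo: need (7, 1, 0) fits (7, 6, 6); releases (1, 2, 1), pool now (8, 8, 7)
None of the blocked processes ever fits:
  delta cannot run: need (1, 0, 8) vs free (8, 8, 7) (insufficient r1)
  foxtrot cannot run: need (3, 3, 8) vs free (8, 8, 7) (insufficient r1)


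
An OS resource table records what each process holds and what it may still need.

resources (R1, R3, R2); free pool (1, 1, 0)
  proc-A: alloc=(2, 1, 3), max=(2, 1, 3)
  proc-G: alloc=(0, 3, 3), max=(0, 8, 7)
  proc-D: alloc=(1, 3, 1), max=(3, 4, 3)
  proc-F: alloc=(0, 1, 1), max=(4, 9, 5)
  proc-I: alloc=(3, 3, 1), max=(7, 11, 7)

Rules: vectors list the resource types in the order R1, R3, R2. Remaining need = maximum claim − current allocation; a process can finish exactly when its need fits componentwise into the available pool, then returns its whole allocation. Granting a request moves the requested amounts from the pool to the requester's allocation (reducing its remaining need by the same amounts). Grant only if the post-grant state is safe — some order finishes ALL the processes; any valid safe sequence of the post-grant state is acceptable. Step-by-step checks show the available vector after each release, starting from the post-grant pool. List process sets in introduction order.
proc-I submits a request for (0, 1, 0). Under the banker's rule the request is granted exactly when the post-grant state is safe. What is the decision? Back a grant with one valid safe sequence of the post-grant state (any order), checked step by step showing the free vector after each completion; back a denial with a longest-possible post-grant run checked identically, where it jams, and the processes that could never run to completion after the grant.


DENY: after the grant no complete ordering would exist.
Key observation: the pool after proc-A, proc-D is (4, 4, 4); every surviving request exceeds it in R3, so progress ends there.
On the post-grant state, proc-A, proc-D is a maximal run — nothing extends it. Walking it through:
  pool = (1, 0, 0)
  proc-A: need (0, 0, 0) fits (1, 0, 0); releases (2, 1, 3), pool now (3, 1, 3)
  proc-D: need (2, 1, 2) fits (3, 1, 3); releases (1, 3, 1), pool now (4, 4, 4)
  blocked: proc-G wants (0, 5, 4), pool (4, 4, 4) — not enough R3
  blocked: proc-F wants (4, 8, 4), pool (4, 4, 4) — not enough R3
  blocked: proc-I wants (4, 7, 6), pool (4, 4, 4) — not enough R3 and R2
Post-grant, the permanently blocked set is proc-G, proc-F and proc-I.


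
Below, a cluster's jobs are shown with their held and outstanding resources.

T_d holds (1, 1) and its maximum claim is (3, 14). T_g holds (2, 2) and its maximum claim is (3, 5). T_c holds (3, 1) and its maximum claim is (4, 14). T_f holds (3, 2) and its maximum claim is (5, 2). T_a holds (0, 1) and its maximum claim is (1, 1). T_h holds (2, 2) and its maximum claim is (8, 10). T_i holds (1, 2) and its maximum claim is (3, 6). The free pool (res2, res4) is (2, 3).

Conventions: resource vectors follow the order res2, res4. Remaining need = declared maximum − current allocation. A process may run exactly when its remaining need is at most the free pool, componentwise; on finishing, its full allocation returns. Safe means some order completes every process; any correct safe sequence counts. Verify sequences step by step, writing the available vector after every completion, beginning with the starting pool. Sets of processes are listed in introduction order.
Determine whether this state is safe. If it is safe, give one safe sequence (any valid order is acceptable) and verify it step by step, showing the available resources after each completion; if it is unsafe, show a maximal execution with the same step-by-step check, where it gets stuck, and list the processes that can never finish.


The state is UNSAFE.
Key observation: T_f, T_i, T_a, T_h, T_g can finish, but then (10, 12) is all there is, and the blocked group's res4 demands exceed it.
Going as far as possible: T_f, T_i, T_a, T_h, T_g; after that, nothing fits. Verifying each step:
  pool = (2, 3)
  run T_f (needs (2, 0), free (2, 3)); after release of (3, 2) the pool is (5, 5)
  run T_i (needs (2, 4), free (5, 5)); after release of (1, 2) the pool is (6, 7)
  run T_a (needs (1, 0), free (6, 7)); after release of (0, 1) the pool is (6, 8)
  run T_h (needs (6, 8), free (6, 8)); after release of (2, 2) the pool is (8, 10)
  run T_g (needs (1, 3), free (8, 10)); after release of (2, 2) the pool is (10, 12)
  blocked: T_d wants (2, 13), pool (10, 12) — not enough res4
  blocked: T_c wants (1, 13), pool (10, 12) — not enough res4
Permanently blocked: T_d and T_c.


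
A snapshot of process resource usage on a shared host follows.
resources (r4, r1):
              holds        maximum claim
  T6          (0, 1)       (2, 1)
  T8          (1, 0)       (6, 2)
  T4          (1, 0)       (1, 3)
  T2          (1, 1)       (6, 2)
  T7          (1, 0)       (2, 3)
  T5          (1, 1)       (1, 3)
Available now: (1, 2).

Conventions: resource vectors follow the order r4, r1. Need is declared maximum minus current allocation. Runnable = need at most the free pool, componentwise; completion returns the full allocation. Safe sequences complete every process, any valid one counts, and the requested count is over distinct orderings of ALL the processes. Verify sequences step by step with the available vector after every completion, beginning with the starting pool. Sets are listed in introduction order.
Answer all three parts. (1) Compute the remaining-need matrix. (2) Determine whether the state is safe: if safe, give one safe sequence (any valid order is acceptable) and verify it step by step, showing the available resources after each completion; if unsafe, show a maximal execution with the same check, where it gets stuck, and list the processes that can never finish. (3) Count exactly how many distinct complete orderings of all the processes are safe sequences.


(1) Need matrix, components ordered r4, r1:
  T6: (2, 0)
  T8: (5, 2)
  T4: (0, 3)
  T2: (5, 1)
  T7: (1, 3)
  T5: (0, 2)
(2) The state is UNSAFE.
Key observation: T5, T7, T4, T6 can finish, but then (4, 4) is all there is, and the blocked group's r4 demands exceed it.
The run T5, T7, T4, T6 cannot be extended any further. Check, step by step:
  pool = (1, 2)
  T5: need (0, 2) fits (1, 2); releases (1, 1), pool now (2, 3)
  T7: need (1, 3) fits (2, 3); releases (1, 0), pool now (3, 3)
  T4: need (0, 3) fits (3, 3); releases (1, 0), pool now (4, 3)
  T6: need (2, 0) fits (4, 3); releases (0, 1), pool now (4, 4)
  T8 cannot run: need (5, 2) vs free (4, 4) (insufficient r4)
  T2 cannot run: need (5, 1) vs free (4, 4) (insufficient r4)
Processes that can never finish: T8 and T2.
(3) The exact count: 0 of the possible complete orderings are safe sequences.


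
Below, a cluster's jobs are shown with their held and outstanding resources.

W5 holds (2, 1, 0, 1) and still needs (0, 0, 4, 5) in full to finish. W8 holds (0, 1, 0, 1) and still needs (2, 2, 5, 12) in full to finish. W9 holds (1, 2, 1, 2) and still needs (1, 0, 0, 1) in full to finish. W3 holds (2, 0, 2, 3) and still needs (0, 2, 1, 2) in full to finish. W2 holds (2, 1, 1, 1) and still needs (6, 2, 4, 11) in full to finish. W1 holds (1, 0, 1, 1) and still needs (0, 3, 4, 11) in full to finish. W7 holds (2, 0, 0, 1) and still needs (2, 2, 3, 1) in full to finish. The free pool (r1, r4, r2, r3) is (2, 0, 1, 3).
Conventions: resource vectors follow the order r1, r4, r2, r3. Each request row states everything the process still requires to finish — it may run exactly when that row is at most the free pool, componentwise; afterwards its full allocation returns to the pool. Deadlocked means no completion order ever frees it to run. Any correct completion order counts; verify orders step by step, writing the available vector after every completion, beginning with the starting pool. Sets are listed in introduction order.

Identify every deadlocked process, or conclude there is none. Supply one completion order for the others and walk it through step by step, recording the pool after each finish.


Deadlocked: W8, W2 and W1.
Key observation: once W9, W3, W7, W5 finish, the pool peaks at (9, 3, 4, 10) — and every remaining process still needs more r3 than that.
The rest can finish in the order W9, W3, W7, W5. Check, step by step:
  pool = (2, 0, 1, 3)
  W9 needs (1, 0, 0, 1) <= (2, 0, 1, 3) -> finishes; pool += (1, 2, 1, 2) = (3, 2, 2, 5)
  W3 needs (0, 2, 1, 2) <= (3, 2, 2, 5) -> finishes; pool += (2, 0, 2, 3) = (5, 2, 4, 8)
  W7 needs (2, 2, 3, 1) <= (5, 2, 4, 8) -> finishes; pool += (2, 0, 0, 1) = (7, 2, 4, 9)
  W5 needs (0, 0, 4, 5) <= (7, 2, 4, 9) -> finishes; pool += (2, 1, 0, 1) = (9, 3, 4, 10)
The blocked processes can never fit:
  blocked: W8 wants (2, 2, 5, 12), pool (9, 3, 4, 10) — not enough r2 and r3
  blocked: W2 wants (6, 2, 4, 11), pool (9, 3, 4, 10) — not enough r3
  blocked: W1 wants (0, 3, 4, 11), pool (9, 3, 4, 10) — not enough r3


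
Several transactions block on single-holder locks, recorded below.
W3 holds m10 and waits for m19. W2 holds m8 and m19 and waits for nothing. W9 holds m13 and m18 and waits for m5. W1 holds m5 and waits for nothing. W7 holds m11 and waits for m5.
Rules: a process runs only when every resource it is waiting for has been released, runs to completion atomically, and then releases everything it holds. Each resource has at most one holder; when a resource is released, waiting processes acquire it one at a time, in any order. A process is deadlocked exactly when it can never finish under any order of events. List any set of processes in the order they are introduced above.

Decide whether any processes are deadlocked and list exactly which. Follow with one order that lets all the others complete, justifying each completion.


No process is deadlocked.
Key observation: all waits point, directly or indirectly, at processes that can finish, so nothing is permanently blocked.
The rest can finish in the order W1, W2, W7, W3, W9.
Step-by-step check:
  W1 waits on nothing -> runs at once and releases m5
  W2 waits on nothing -> runs at once and releases m8 and m19
  W7: everything it awaited (m5) is free; runs, freeing m11
  W3: everything it awaited (m19) is free; runs, freeing m10
  W9: everything it awaited (m5) is free; runs, freeing m13 and m18
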